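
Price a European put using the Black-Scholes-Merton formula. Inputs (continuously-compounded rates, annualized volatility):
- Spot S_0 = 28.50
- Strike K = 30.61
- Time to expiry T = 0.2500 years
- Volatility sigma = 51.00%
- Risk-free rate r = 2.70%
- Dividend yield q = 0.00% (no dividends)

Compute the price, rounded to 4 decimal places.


d1 = (ln(S/K) + (r - q + 0.5*sigma^2) * T) / (sigma * sqrt(T)) = -0.12611830
d2 = d1 - sigma * sqrt(T) = -0.38111830
exp(-rT) = 0.99327273; exp(-qT) = 1.00000000
P = K * exp(-rT) * N(-d2) - S_0 * exp(-qT) * N(-d1)
N(-d1) = 0.55018086; N(-d2) = 0.64844226
P = 30.6100 * 0.99327273 * 0.64844226 - 28.5000 * 1.00000000 * 0.55018086 = 4.0351

Answer: Price = 4.0351


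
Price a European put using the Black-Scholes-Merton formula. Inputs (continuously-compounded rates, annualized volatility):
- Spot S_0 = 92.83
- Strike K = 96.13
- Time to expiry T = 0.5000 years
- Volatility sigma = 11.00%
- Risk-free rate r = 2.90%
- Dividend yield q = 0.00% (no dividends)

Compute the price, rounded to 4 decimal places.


d1 = (ln(S/K) + (r - q + 0.5*sigma^2) * T) / (sigma * sqrt(T)) = -0.22378745
d2 = d1 - sigma * sqrt(T) = -0.30156920
exp(-rT) = 0.98560462; exp(-qT) = 1.00000000
P = K * exp(-rT) * N(-d2) - S_0 * exp(-qT) * N(-d1)
N(-d1) = 0.58853865; N(-d2) = 0.61850975
P = 96.1300 * 0.98560462 * 0.61850975 - 92.8300 * 1.00000000 * 0.58853865 = 3.9674

Answer: Price = 3.9674


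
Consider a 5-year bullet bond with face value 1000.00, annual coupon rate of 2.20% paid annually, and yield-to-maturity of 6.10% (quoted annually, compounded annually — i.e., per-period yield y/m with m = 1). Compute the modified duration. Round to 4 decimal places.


Coupon per period c = face * coupon_rate / m = 22.000000
Periods per year m = 1; per-period yield y/m = 0.061000
Number of cashflows N = 5
Cashflows (t years, CF_t, discount factor 1/(1+y/m)^(m*t), PV):
  t = 1.0000: CF_t = 22.000000, DF = 0.942507, PV = 20.735156
  t = 2.0000: CF_t = 22.000000, DF = 0.888320, PV = 19.543031
  t = 3.0000: CF_t = 22.000000, DF = 0.837247, PV = 18.419445
  t = 4.0000: CF_t = 22.000000, DF = 0.789112, PV = 17.360457
  t = 5.0000: CF_t = 1022.000000, DF = 0.743743, PV = 760.105677
Price P = sum_t PV_t = 836.163765
First compute Macaulay numerator sum_t t * PV_t:
  t * PV_t at t = 1.0000: 20.735156
  t * PV_t at t = 2.0000: 39.086061
  t * PV_t at t = 3.0000: 55.258334
  t * PV_t at t = 4.0000: 69.441827
  t * PV_t at t = 5.0000: 3800.528386
Macaulay duration D = 3985.049763 / 836.163765 = 4.765872
Modified duration = D / (1 + y/m) = 4.765872 / (1 + 0.061000) = 4.491868

Answer: Modified duration = 4.4919


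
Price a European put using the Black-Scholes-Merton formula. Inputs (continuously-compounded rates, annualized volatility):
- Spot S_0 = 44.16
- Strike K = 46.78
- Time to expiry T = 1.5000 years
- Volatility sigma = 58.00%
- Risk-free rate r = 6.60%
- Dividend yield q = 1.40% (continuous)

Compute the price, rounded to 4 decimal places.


Answer: Price = 11.4495

Derivation:
d1 = (ln(S/K) + (r - q + 0.5*sigma^2) * T) / (sigma * sqrt(T)) = 0.38384298
d2 = d1 - sigma * sqrt(T) = -0.32650904
exp(-rT) = 0.90574271; exp(-qT) = 0.97921896
P = K * exp(-rT) * N(-d2) - S_0 * exp(-qT) * N(-d1)
N(-d1) = 0.35054741; N(-d2) = 0.62798038
P = 46.7800 * 0.90574271 * 0.62798038 - 44.1600 * 0.97921896 * 0.35054741 = 11.4495


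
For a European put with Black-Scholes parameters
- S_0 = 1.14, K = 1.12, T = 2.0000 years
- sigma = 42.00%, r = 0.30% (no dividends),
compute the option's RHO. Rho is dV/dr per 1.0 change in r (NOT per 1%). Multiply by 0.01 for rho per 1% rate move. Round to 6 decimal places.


d1 = 0.3368851616; d2 = -0.2570845346
phi(d1) = 0.3769343143; exp(-qT) = 1.0000000000; exp(-rT) = 0.9940179641
N(-d2) = 0.6014432420
Rho = -K*T*exp(-rT)*N(-d2) = -1.1200 * 2.0000 * 0.9940179641 * 0.6014432420 = -1.339174

Answer: Rho = -1.339174


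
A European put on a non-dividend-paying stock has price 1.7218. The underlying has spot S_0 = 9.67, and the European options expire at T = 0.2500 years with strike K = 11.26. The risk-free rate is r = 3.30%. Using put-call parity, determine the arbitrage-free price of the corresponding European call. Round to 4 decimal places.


Answer: Call price = 0.2243

Derivation:
Put-call parity: C - P = S_0 * exp(-qT) - K * exp(-rT).
S_0 * exp(-qT) = 9.6700 * 1.00000000 = 9.67000000
K * exp(-rT) = 11.2600 * 0.99178394 = 11.16748714
C = P + S*exp(-qT) - K*exp(-rT)
C = 1.7218 + 9.67000000 - 11.16748714 = 0.2243


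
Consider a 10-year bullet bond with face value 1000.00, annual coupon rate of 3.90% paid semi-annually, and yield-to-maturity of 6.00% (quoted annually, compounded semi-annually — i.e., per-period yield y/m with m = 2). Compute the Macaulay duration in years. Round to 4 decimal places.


Answer: Macaulay duration = 8.1989 years

Derivation:
Coupon per period c = face * coupon_rate / m = 19.500000
Periods per year m = 2; per-period yield y/m = 0.030000
Number of cashflows N = 20
Cashflows (t years, CF_t, discount factor 1/(1+y/m)^(m*t), PV):
  t = 0.5000: CF_t = 19.500000, DF = 0.970874, PV = 18.932039
  t = 1.0000: CF_t = 19.500000, DF = 0.942596, PV = 18.380620
  t = 1.5000: CF_t = 19.500000, DF = 0.915142, PV = 17.845262
  t = 2.0000: CF_t = 19.500000, DF = 0.888487, PV = 17.325497
  t = 2.5000: CF_t = 19.500000, DF = 0.862609, PV = 16.820871
  t = 3.0000: CF_t = 19.500000, DF = 0.837484, PV = 16.330943
  t = 3.5000: CF_t = 19.500000, DF = 0.813092, PV = 15.855284
  t = 4.0000: CF_t = 19.500000, DF = 0.789409, PV = 15.393480
  t = 4.5000: CF_t = 19.500000, DF = 0.766417, PV = 14.945126
  t = 5.0000: CF_t = 19.500000, DF = 0.744094, PV = 14.509831
  t = 5.5000: CF_t = 19.500000, DF = 0.722421, PV = 14.087215
  t = 6.0000: CF_t = 19.500000, DF = 0.701380, PV = 13.676908
  t = 6.5000: CF_t = 19.500000, DF = 0.680951, PV = 13.278551
  t = 7.0000: CF_t = 19.500000, DF = 0.661118, PV = 12.891797
  t = 7.5000: CF_t = 19.500000, DF = 0.641862, PV = 12.516308
  t = 8.0000: CF_t = 19.500000, DF = 0.623167, PV = 12.151755
  t = 8.5000: CF_t = 19.500000, DF = 0.605016, PV = 11.797821
  t = 9.0000: CF_t = 19.500000, DF = 0.587395, PV = 11.454195
  t = 9.5000: CF_t = 19.500000, DF = 0.570286, PV = 11.120578
  t = 10.0000: CF_t = 1019.500000, DF = 0.553676, PV = 564.472431
Price P = sum_t PV_t = 843.786514
Macaulay numerator sum_t t * PV_t:
  t * PV_t at t = 0.5000: 9.466019
  t * PV_t at t = 1.0000: 18.380620
  t * PV_t at t = 1.5000: 26.767894
  t * PV_t at t = 2.0000: 34.650995
  t * PV_t at t = 2.5000: 42.052178
  t * PV_t at t = 3.0000: 48.992829
  t * PV_t at t = 3.5000: 55.493496
  t * PV_t at t = 4.0000: 61.573920
  t * PV_t at t = 4.5000: 67.253068
  t * PV_t at t = 5.0000: 72.549157
  t * PV_t at t = 5.5000: 77.479682
  t * PV_t at t = 6.0000: 82.061446
  t * PV_t at t = 6.5000: 86.310582
  t * PV_t at t = 7.0000: 90.242580
  t * PV_t at t = 7.5000: 93.872310
  t * PV_t at t = 8.0000: 97.214043
  t * PV_t at t = 8.5000: 100.281476
  t * PV_t at t = 9.0000: 103.087754
  t * PV_t at t = 9.5000: 105.645486
  t * PV_t at t = 10.0000: 5644.724314
Macaulay duration D = (sum_t t * PV_t) / P = 6918.099849 / 843.786514 = 8.198875


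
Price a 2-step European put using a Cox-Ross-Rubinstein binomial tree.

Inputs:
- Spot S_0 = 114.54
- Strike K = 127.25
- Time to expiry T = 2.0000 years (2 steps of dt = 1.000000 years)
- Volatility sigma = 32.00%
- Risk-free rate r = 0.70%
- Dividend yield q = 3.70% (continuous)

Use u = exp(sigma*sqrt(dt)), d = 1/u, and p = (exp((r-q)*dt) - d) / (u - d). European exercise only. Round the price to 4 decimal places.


Answer: Price = V(0,0) = 31.6058

Derivation:
dt = T/N = 1.000000
u = exp(sigma*sqrt(dt)) = 1.377128; d = 1/u = 0.726149
p = (exp((r-q)*dt) - d) / (u - d) = 0.375276
Discount per step: exp(-r*dt) = 0.993024
Stock lattice S(k, i) with i counting down-moves:
  k=0: S(0,0) = 114.5400
  k=1: S(1,0) = 157.7362; S(1,1) = 83.1731
  k=2: S(2,0) = 217.2229; S(2,1) = 114.5400; S(2,2) = 60.3961
Terminal payoffs V(N, i) = max(K - S_T, 0):
  V(2,0) = 0.000000; V(2,1) = 12.710000; V(2,2) = 66.853926
Backward induction: V(k, i) = exp(-r*dt) * [p * V(k+1, i) + (1-p) * V(k+1, i+1)].
  V(1,0) = exp(-r*dt) * [p*0.000000 + (1-p)*12.710000] = 7.884858
  V(1,1) = exp(-r*dt) * [p*12.710000 + (1-p)*66.853926] = 46.210418
  V(0,0) = exp(-r*dt) * [p*7.884858 + (1-p)*46.210418] = 31.605751


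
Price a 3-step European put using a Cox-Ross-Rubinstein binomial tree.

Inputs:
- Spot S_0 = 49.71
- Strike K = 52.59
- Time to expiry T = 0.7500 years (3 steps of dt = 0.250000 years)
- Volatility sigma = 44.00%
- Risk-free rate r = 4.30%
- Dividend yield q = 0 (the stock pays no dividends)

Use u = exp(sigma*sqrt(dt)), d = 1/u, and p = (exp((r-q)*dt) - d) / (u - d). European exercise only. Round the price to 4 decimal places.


Answer: Price = V(0,0) = 8.7589

Derivation:
dt = T/N = 0.250000
u = exp(sigma*sqrt(dt)) = 1.246077; d = 1/u = 0.802519
p = (exp((r-q)*dt) - d) / (u - d) = 0.469587
Discount per step: exp(-r*dt) = 0.989308
Stock lattice S(k, i) with i counting down-moves:
  k=0: S(0,0) = 49.7100
  k=1: S(1,0) = 61.9425; S(1,1) = 39.8932
  k=2: S(2,0) = 77.1851; S(2,1) = 49.7100; S(2,2) = 32.0151
  k=3: S(3,0) = 96.1785; S(3,1) = 61.9425; S(3,2) = 39.8932; S(3,3) = 25.6927
Terminal payoffs V(N, i) = max(K - S_T, 0):
  V(3,0) = 0.000000; V(3,1) = 0.000000; V(3,2) = 12.696791; V(3,3) = 26.897320
Backward induction: V(k, i) = exp(-r*dt) * [p * V(k+1, i) + (1-p) * V(k+1, i+1)].
  V(2,0) = exp(-r*dt) * [p*0.000000 + (1-p)*0.000000] = 0.000000
  V(2,1) = exp(-r*dt) * [p*0.000000 + (1-p)*12.696791] = 6.662530
  V(2,2) = exp(-r*dt) * [p*12.696791 + (1-p)*26.897320] = 20.012635
  V(1,0) = exp(-r*dt) * [p*0.000000 + (1-p)*6.662530] = 3.496104
  V(1,1) = exp(-r*dt) * [p*6.662530 + (1-p)*20.012635] = 13.596642
  V(0,0) = exp(-r*dt) * [p*3.496104 + (1-p)*13.596642] = 8.758891


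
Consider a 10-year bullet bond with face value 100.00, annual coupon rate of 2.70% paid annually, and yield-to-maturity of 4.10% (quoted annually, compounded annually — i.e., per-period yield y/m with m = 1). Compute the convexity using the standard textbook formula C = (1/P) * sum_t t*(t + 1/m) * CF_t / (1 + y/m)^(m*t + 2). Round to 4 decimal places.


Answer: Convexity = 85.6543

Derivation:
Coupon per period c = face * coupon_rate / m = 2.700000
Periods per year m = 1; per-period yield y/m = 0.041000
Number of cashflows N = 10
Cashflows (t years, CF_t, discount factor 1/(1+y/m)^(m*t), PV):
  t = 1.0000: CF_t = 2.700000, DF = 0.960615, PV = 2.593660
  t = 2.0000: CF_t = 2.700000, DF = 0.922781, PV = 2.491508
  t = 3.0000: CF_t = 2.700000, DF = 0.886437, PV = 2.393380
  t = 4.0000: CF_t = 2.700000, DF = 0.851524, PV = 2.299116
  t = 5.0000: CF_t = 2.700000, DF = 0.817987, PV = 2.208565
  t = 6.0000: CF_t = 2.700000, DF = 0.785770, PV = 2.121580
  t = 7.0000: CF_t = 2.700000, DF = 0.754823, PV = 2.038021
  t = 8.0000: CF_t = 2.700000, DF = 0.725094, PV = 1.957753
  t = 9.0000: CF_t = 2.700000, DF = 0.696536, PV = 1.880647
  t = 10.0000: CF_t = 102.700000, DF = 0.669103, PV = 68.716835
Price P = sum_t PV_t = 88.701064
Convexity numerator sum_t t*(t + 1/m) * CF_t / (1+y/m)^(m*t + 2):
  t = 1.0000: term = 4.786759
  t = 2.0000: term = 13.794695
  t = 3.0000: term = 26.502776
  t = 4.0000: term = 42.431598
  t = 5.0000: term = 61.140630
  t = 6.0000: term = 82.225632
  t = 7.0000: term = 105.316211
  t = 8.0000: term = 130.073542
  t = 9.0000: term = 156.188210
  t = 10.0000: term = 6975.163220
Convexity = (1/P) * sum = 7597.623272 / 88.701064 = 85.654252


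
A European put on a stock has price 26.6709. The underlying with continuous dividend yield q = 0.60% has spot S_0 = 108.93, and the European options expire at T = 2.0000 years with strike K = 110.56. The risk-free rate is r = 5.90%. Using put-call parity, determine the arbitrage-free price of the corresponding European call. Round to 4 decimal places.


Put-call parity: C - P = S_0 * exp(-qT) - K * exp(-rT).
S_0 * exp(-qT) = 108.9300 * 0.98807171 = 107.63065168
K * exp(-rT) = 110.5600 * 0.88869605 = 98.25423558
C = P + S*exp(-qT) - K*exp(-rT)
C = 26.6709 + 107.63065168 - 98.25423558 = 36.0473

Answer: Call price = 36.0473


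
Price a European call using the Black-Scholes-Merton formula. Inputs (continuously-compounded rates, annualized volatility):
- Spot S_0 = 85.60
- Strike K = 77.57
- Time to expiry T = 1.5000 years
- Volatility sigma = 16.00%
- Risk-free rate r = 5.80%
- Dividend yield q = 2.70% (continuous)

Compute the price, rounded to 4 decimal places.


Answer: Price = 13.0897

Derivation:
d1 = (ln(S/K) + (r - q + 0.5*sigma^2) * T) / (sigma * sqrt(T)) = 0.83795273
d2 = d1 - sigma * sqrt(T) = 0.64199355
exp(-rT) = 0.91667710; exp(-qT) = 0.96030916
C = S_0 * exp(-qT) * N(d1) - K * exp(-rT) * N(d2)
N(d1) = 0.79897137; N(d2) = 0.73956131
C = 85.6000 * 0.96030916 * 0.79897137 - 77.5700 * 0.91667710 * 0.73956131 = 13.0897


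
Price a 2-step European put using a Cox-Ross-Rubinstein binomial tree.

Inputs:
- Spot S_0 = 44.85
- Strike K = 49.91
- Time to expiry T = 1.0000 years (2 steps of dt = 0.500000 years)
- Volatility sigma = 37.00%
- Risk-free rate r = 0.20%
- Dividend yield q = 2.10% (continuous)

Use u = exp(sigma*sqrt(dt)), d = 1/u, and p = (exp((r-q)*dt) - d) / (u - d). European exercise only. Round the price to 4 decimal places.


Answer: Price = V(0,0) = 10.3675

Derivation:
dt = T/N = 0.500000
u = exp(sigma*sqrt(dt)) = 1.299045; d = 1/u = 0.769796
p = (exp((r-q)*dt) - d) / (u - d) = 0.417098
Discount per step: exp(-r*dt) = 0.999000
Stock lattice S(k, i) with i counting down-moves:
  k=0: S(0,0) = 44.8500
  k=1: S(1,0) = 58.2622; S(1,1) = 34.5254
  k=2: S(2,0) = 75.6852; S(2,1) = 44.8500; S(2,2) = 26.5775
Terminal payoffs V(N, i) = max(K - S_T, 0):
  V(2,0) = 0.000000; V(2,1) = 5.060000; V(2,2) = 23.332511
Backward induction: V(k, i) = exp(-r*dt) * [p * V(k+1, i) + (1-p) * V(k+1, i+1)].
  V(1,0) = exp(-r*dt) * [p*0.000000 + (1-p)*5.060000] = 2.946535
  V(1,1) = exp(-r*dt) * [p*5.060000 + (1-p)*23.332511] = 15.695376
  V(0,0) = exp(-r*dt) * [p*2.946535 + (1-p)*15.695376] = 10.367485


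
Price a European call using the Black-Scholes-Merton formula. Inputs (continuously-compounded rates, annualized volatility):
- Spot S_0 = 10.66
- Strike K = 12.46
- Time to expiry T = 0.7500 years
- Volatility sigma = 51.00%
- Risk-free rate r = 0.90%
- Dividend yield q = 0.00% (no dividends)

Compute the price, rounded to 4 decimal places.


d1 = (ln(S/K) + (r - q + 0.5*sigma^2) * T) / (sigma * sqrt(T)) = -0.11714006
d2 = d1 - sigma * sqrt(T) = -0.55881301
exp(-rT) = 0.99327273; exp(-qT) = 1.00000000
C = S_0 * exp(-qT) * N(d1) - K * exp(-rT) * N(d2)
N(d1) = 0.45337453; N(d2) = 0.28814467
C = 10.6600 * 1.00000000 * 0.45337453 - 12.4600 * 0.99327273 * 0.28814467 = 1.2668

Answer: Price = 1.2668


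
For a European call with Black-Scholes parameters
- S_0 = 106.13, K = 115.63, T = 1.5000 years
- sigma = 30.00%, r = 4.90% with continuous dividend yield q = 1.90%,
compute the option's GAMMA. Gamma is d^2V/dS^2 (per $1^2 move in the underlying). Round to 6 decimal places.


d1 = 0.0728568598; d2 = -0.2945666016
phi(d1) = 0.3978848671; exp(-qT) = 0.9719022941; exp(-rT) = 0.9291361458
Gamma = exp(-qT) * phi(d1) / (S * sigma * sqrt(T)) = 0.9719022941 * 0.3978848671 / (106.1300 * 0.3000 * 1.2247448714) = 0.009917

Answer: Gamma = 0.009917


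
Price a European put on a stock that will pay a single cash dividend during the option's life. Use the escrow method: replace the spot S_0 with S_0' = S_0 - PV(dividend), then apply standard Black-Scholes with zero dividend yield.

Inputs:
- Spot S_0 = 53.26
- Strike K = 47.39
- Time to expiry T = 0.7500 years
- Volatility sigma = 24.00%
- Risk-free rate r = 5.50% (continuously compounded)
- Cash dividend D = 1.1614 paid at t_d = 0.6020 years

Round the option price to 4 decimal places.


PV(D) = D * exp(-r * t_d) = 1.1614 * 0.96743214 = 1.12357568
S_0' = S_0 - PV(D) = 53.2600 - 1.12357568 = 52.13642432
d1 = (ln(S_0'/K) + (r + sigma^2/2)*T) / (sigma*sqrt(T)) = 0.76163370
d2 = d1 - sigma*sqrt(T) = 0.55378760
exp(-rT) = 0.95958920
N(-d1) = 0.22313933; N(-d2) = 0.28986211
P = K * exp(-rT) * N(-d2) - S_0' * N(-d1) = 47.3900 * 0.95958920 * 0.28986211 - 52.13642432 * 0.22313933 = 1.5478

Answer: Price = 1.5478


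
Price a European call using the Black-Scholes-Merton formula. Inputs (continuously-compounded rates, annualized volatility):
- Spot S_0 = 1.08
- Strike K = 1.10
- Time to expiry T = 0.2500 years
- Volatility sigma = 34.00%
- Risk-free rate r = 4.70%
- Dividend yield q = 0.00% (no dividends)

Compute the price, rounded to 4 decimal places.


d1 = (ln(S/K) + (r - q + 0.5*sigma^2) * T) / (sigma * sqrt(T)) = 0.04618154
d2 = d1 - sigma * sqrt(T) = -0.12381846
exp(-rT) = 0.98831876; exp(-qT) = 1.00000000
C = S_0 * exp(-qT) * N(d1) - K * exp(-rT) * N(d2)
N(d1) = 0.51841722; N(d2) = 0.45072951
C = 1.0800 * 1.00000000 * 0.51841722 - 1.1000 * 0.98831876 * 0.45072951 = 0.0699

Answer: Price = 0.0699


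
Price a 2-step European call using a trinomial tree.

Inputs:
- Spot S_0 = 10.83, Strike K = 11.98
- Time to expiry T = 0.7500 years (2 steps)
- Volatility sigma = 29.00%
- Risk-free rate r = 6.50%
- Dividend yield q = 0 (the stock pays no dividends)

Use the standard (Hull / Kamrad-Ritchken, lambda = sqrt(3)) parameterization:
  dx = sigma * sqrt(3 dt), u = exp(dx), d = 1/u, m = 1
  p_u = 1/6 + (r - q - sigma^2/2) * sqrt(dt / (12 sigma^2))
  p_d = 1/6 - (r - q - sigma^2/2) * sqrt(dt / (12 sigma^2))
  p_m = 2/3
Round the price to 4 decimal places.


Answer: Price = V(0,0) = 0.8814

Derivation:
dt = T/N = 0.375000; dx = sigma*sqrt(3*dt) = 0.307591
u = exp(dx) = 1.360145; d = 1/u = 0.735216
p_u = 0.180656, p_m = 0.666667, p_d = 0.152677
Discount per step: exp(-r*dt) = 0.975920
Stock lattice S(k, j) with j the centered position index:
  k=0: S(0,+0) = 10.8300
  k=1: S(1,-1) = 7.9624; S(1,+0) = 10.8300; S(1,+1) = 14.7304
  k=2: S(2,-2) = 5.8541; S(2,-1) = 7.9624; S(2,+0) = 10.8300; S(2,+1) = 14.7304; S(2,+2) = 20.0354
Terminal payoffs V(N, j) = max(S_T - K, 0):
  V(2,-2) = 0.000000; V(2,-1) = 0.000000; V(2,+0) = 0.000000; V(2,+1) = 2.750372; V(2,+2) = 8.055445
Backward induction: V(k, j) = exp(-r*dt) * [p_u * V(k+1, j+1) + p_m * V(k+1, j) + p_d * V(k+1, j-1)]
  V(1,-1) = exp(-r*dt) * [p_u*0.000000 + p_m*0.000000 + p_d*0.000000] = 0.000000
  V(1,+0) = exp(-r*dt) * [p_u*2.750372 + p_m*0.000000 + p_d*0.000000] = 0.484908
  V(1,+1) = exp(-r*dt) * [p_u*8.055445 + p_m*2.750372 + p_d*0.000000] = 3.209653
  V(0,+0) = exp(-r*dt) * [p_u*3.209653 + p_m*0.484908 + p_d*0.000000] = 0.881369


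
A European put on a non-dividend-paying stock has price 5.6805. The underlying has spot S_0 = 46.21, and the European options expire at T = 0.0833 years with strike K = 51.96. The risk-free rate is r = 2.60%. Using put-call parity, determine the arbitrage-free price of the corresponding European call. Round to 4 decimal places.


Put-call parity: C - P = S_0 * exp(-qT) - K * exp(-rT).
S_0 * exp(-qT) = 46.2100 * 1.00000000 = 46.21000000
K * exp(-rT) = 51.9600 * 0.99783654 = 51.84758681
C = P + S*exp(-qT) - K*exp(-rT)
C = 5.6805 + 46.21000000 - 51.84758681 = 0.0429

Answer: Call price = 0.0429


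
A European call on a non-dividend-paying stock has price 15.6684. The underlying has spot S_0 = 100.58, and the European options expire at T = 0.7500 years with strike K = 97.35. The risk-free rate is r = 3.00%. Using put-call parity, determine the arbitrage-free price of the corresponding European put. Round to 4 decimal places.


Put-call parity: C - P = S_0 * exp(-qT) - K * exp(-rT).
S_0 * exp(-qT) = 100.5800 * 1.00000000 = 100.58000000
K * exp(-rT) = 97.3500 * 0.97775124 = 95.18408294
P = C - S*exp(-qT) + K*exp(-rT)
P = 15.6684 - 100.58000000 + 95.18408294 = 10.2725

Answer: Put price = 10.2725


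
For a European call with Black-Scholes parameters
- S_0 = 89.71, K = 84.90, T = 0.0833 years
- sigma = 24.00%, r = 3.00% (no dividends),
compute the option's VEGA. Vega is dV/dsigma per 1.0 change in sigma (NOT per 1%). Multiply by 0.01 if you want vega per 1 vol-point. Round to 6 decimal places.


d1 = 0.8662880562; d2 = 0.7970198817
phi(d1) = 0.2741263818; exp(-qT) = 1.0000000000; exp(-rT) = 0.9975041199
Vega = S * exp(-qT) * phi(d1) * sqrt(T) = 89.7100 * 1.0000000000 * 0.2741263818 * 0.2886173938 = 7.097644

Answer: Vega = 7.097644


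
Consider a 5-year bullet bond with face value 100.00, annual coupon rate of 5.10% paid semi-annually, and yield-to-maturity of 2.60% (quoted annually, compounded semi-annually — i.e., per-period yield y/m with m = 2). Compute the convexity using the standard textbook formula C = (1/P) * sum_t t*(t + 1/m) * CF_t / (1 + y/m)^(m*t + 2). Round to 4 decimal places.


Answer: Convexity = 23.3098

Derivation:
Coupon per period c = face * coupon_rate / m = 2.550000
Periods per year m = 2; per-period yield y/m = 0.013000
Number of cashflows N = 10
Cashflows (t years, CF_t, discount factor 1/(1+y/m)^(m*t), PV):
  t = 0.5000: CF_t = 2.550000, DF = 0.987167, PV = 2.517275
  t = 1.0000: CF_t = 2.550000, DF = 0.974498, PV = 2.484971
  t = 1.5000: CF_t = 2.550000, DF = 0.961992, PV = 2.453081
  t = 2.0000: CF_t = 2.550000, DF = 0.949647, PV = 2.421600
  t = 2.5000: CF_t = 2.550000, DF = 0.937460, PV = 2.390523
  t = 3.0000: CF_t = 2.550000, DF = 0.925429, PV = 2.359845
  t = 3.5000: CF_t = 2.550000, DF = 0.913553, PV = 2.329561
  t = 4.0000: CF_t = 2.550000, DF = 0.901829, PV = 2.299665
  t = 4.5000: CF_t = 2.550000, DF = 0.890256, PV = 2.270153
  t = 5.0000: CF_t = 102.550000, DF = 0.878831, PV = 90.124156
Price P = sum_t PV_t = 111.650831
Convexity numerator sum_t t*(t + 1/m) * CF_t / (1+y/m)^(m*t + 2):
  t = 0.5000: term = 1.226540
  t = 1.0000: term = 3.632400
  t = 1.5000: term = 7.171569
  t = 2.0000: term = 11.799226
  t = 2.5000: term = 17.471707
  t = 3.0000: term = 24.146485
  t = 3.5000: term = 31.782145
  t = 4.0000: term = 40.338359
  t = 4.5000: term = 49.775863
  t = 5.0000: term = 2415.210645
Convexity = (1/P) * sum = 2602.554940 / 111.650831 = 23.309768


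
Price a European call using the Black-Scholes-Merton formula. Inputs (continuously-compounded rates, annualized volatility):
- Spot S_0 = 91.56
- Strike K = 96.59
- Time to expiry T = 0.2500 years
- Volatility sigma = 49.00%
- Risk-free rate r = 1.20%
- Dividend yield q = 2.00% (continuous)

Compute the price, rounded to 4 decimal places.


Answer: Price = 6.7690

Derivation:
d1 = (ln(S/K) + (r - q + 0.5*sigma^2) * T) / (sigma * sqrt(T)) = -0.10395192
d2 = d1 - sigma * sqrt(T) = -0.34895192
exp(-rT) = 0.99700450; exp(-qT) = 0.99501248
C = S_0 * exp(-qT) * N(d1) - K * exp(-rT) * N(d2)
N(d1) = 0.45860375; N(d2) = 0.36356270
C = 91.5600 * 0.99501248 * 0.45860375 - 96.5900 * 0.99700450 * 0.36356270 = 6.7690


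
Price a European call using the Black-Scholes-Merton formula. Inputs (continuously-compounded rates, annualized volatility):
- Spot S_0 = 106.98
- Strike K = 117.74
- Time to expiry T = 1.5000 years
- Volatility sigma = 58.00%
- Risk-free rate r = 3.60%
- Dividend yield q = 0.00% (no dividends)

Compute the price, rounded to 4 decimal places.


Answer: Price = 28.0908

Derivation:
d1 = (ln(S/K) + (r - q + 0.5*sigma^2) * T) / (sigma * sqrt(T)) = 0.29628000
d2 = d1 - sigma * sqrt(T) = -0.41407203
exp(-rT) = 0.94743211; exp(-qT) = 1.00000000
C = S_0 * exp(-qT) * N(d1) - K * exp(-rT) * N(d2)
N(d1) = 0.61649187; N(d2) = 0.33941068
C = 106.9800 * 1.00000000 * 0.61649187 - 117.7400 * 0.94743211 * 0.33941068 = 28.0908


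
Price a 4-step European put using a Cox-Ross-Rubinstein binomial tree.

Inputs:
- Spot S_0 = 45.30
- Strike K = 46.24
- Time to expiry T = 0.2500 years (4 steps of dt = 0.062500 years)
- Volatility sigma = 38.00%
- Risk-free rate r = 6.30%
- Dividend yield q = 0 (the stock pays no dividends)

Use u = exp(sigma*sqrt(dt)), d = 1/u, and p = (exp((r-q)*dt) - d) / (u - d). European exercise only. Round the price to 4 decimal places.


Answer: Price = V(0,0) = 3.4949

Derivation:
dt = T/N = 0.062500
u = exp(sigma*sqrt(dt)) = 1.099659; d = 1/u = 0.909373
p = (exp((r-q)*dt) - d) / (u - d) = 0.497001
Discount per step: exp(-r*dt) = 0.996070
Stock lattice S(k, i) with i counting down-moves:
  k=0: S(0,0) = 45.3000
  k=1: S(1,0) = 49.8145; S(1,1) = 41.1946
  k=2: S(2,0) = 54.7790; S(2,1) = 45.3000; S(2,2) = 37.4612
  k=3: S(3,0) = 60.2382; S(3,1) = 49.8145; S(3,2) = 41.1946; S(3,3) = 34.0662
  k=4: S(4,0) = 66.2415; S(4,1) = 54.7790; S(4,2) = 45.3000; S(4,3) = 37.4612; S(4,4) = 30.9789
Terminal payoffs V(N, i) = max(K - S_T, 0):
  V(4,0) = 0.000000; V(4,1) = 0.000000; V(4,2) = 0.940000; V(4,3) = 8.778751; V(4,4) = 15.261078
Backward induction: V(k, i) = exp(-r*dt) * [p * V(k+1, i) + (1-p) * V(k+1, i+1)].
  V(3,0) = exp(-r*dt) * [p*0.000000 + (1-p)*0.000000] = 0.000000
  V(3,1) = exp(-r*dt) * [p*0.000000 + (1-p)*0.940000] = 0.470961
  V(3,2) = exp(-r*dt) * [p*0.940000 + (1-p)*8.778751] = 4.863694
  V(3,3) = exp(-r*dt) * [p*8.778751 + (1-p)*15.261078] = 11.992042
  V(2,0) = exp(-r*dt) * [p*0.000000 + (1-p)*0.470961] = 0.235962
  V(2,1) = exp(-r*dt) * [p*0.470961 + (1-p)*4.863694] = 2.669967
  V(2,2) = exp(-r*dt) * [p*4.863694 + (1-p)*11.992042] = 8.416041
  V(1,0) = exp(-r*dt) * [p*0.235962 + (1-p)*2.669967] = 1.454525
  V(1,1) = exp(-r*dt) * [p*2.669967 + (1-p)*8.416041] = 5.538385
  V(0,0) = exp(-r*dt) * [p*1.454525 + (1-p)*5.538385] = 3.494913


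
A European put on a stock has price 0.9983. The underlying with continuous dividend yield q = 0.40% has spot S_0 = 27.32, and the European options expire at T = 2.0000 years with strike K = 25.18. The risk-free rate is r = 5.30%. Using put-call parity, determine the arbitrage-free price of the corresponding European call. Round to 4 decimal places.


Put-call parity: C - P = S_0 * exp(-qT) - K * exp(-rT).
S_0 * exp(-qT) = 27.3200 * 0.99203191 = 27.10231191
K * exp(-rT) = 25.1800 * 0.89942465 = 22.64751264
C = P + S*exp(-qT) - K*exp(-rT)
C = 0.9983 + 27.10231191 - 22.64751264 = 5.4531

Answer: Call price = 5.4531


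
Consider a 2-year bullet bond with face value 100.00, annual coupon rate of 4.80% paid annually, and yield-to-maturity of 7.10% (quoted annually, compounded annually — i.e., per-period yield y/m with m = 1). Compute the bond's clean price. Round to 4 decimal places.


Coupon per period c = face * coupon_rate / m = 4.800000
Periods per year m = 1; per-period yield y/m = 0.071000
Number of cashflows N = 2
Cashflows (t years, CF_t, discount factor 1/(1+y/m)^(m*t), PV):
  t = 1.0000: CF_t = 4.800000, DF = 0.933707, PV = 4.481793
  t = 2.0000: CF_t = 104.800000, DF = 0.871808, PV = 91.365522
Price P = sum_t PV_t = 95.847315

Answer: Price = 95.8473


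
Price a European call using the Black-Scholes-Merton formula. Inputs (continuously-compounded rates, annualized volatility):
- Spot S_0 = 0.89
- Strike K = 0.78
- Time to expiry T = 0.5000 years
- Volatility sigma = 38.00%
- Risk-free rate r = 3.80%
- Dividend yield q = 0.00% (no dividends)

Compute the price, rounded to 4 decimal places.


d1 = (ln(S/K) + (r - q + 0.5*sigma^2) * T) / (sigma * sqrt(T)) = 0.69604444
d2 = d1 - sigma * sqrt(T) = 0.42734387
exp(-rT) = 0.98117936; exp(-qT) = 1.00000000
C = S_0 * exp(-qT) * N(d1) - K * exp(-rT) * N(d2)
N(d1) = 0.75679950; N(d2) = 0.66543556
C = 0.8900 * 1.00000000 * 0.75679950 - 0.7800 * 0.98117936 * 0.66543556 = 0.1643

Answer: Price = 0.1643


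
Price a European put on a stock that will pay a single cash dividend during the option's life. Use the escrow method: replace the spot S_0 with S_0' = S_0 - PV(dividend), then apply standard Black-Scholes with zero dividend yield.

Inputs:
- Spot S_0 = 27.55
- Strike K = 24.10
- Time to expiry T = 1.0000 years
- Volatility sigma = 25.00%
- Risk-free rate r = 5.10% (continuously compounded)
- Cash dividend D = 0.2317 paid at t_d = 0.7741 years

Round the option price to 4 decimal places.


PV(D) = D * exp(-r * t_d) = 0.2317 * 0.96129004 = 0.22273090
S_0' = S_0 - PV(D) = 27.5500 - 0.22273090 = 27.32726910
d1 = (ln(S_0'/K) + (r + sigma^2/2)*T) / (sigma*sqrt(T)) = 0.83169292
d2 = d1 - sigma*sqrt(T) = 0.58169292
exp(-rT) = 0.95027867
N(-d1) = 0.20279115; N(-d2) = 0.28038677
P = K * exp(-rT) * N(-d2) - S_0' * N(-d1) = 24.1000 * 0.95027867 * 0.28038677 - 27.32726910 * 0.20279115 = 0.8796

Answer: Price = 0.8796


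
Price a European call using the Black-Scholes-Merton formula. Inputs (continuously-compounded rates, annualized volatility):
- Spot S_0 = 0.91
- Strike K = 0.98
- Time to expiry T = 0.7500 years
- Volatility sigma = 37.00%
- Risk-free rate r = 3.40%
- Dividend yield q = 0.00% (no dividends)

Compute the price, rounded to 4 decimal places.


Answer: Price = 0.0974

Derivation:
d1 = (ln(S/K) + (r - q + 0.5*sigma^2) * T) / (sigma * sqrt(T)) = 0.00851834
d2 = d1 - sigma * sqrt(T) = -0.31191106
exp(-rT) = 0.97482238; exp(-qT) = 1.00000000
C = S_0 * exp(-qT) * N(d1) - K * exp(-rT) * N(d2)
N(d1) = 0.50339829; N(d2) = 0.37755406
C = 0.9100 * 1.00000000 * 0.50339829 - 0.9800 * 0.97482238 * 0.37755406 = 0.0974


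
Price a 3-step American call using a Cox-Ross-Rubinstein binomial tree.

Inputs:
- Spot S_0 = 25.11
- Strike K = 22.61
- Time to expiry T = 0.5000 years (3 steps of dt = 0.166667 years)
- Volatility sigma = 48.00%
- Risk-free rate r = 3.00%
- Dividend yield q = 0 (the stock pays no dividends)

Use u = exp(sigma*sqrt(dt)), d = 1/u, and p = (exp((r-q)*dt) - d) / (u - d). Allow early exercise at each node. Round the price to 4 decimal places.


dt = T/N = 0.166667
u = exp(sigma*sqrt(dt)) = 1.216477; d = 1/u = 0.822046
p = (exp((r-q)*dt) - d) / (u - d) = 0.463875
Discount per step: exp(-r*dt) = 0.995012
Stock lattice S(k, i) with i counting down-moves:
  k=0: S(0,0) = 25.1100
  k=1: S(1,0) = 30.5457; S(1,1) = 20.6416
  k=2: S(2,0) = 37.1582; S(2,1) = 25.1100; S(2,2) = 16.9683
  k=3: S(3,0) = 45.2021; S(3,1) = 30.5457; S(3,2) = 20.6416; S(3,3) = 13.9487
Terminal payoffs V(N, i) = max(S_T - K, 0):
  V(3,0) = 22.592107; V(3,1) = 7.935744; V(3,2) = 0.000000; V(3,3) = 0.000000
Backward induction: V(k, i) = exp(-r*dt) * [p * V(k+1, i) + (1-p) * V(k+1, i+1)]; then take max(V_cont, immediate exercise) for American.
  V(2,0) = exp(-r*dt) * [p*22.592107 + (1-p)*7.935744] = 14.660970; exercise = 14.548202; V(2,0) = max -> 14.660970
  V(2,1) = exp(-r*dt) * [p*7.935744 + (1-p)*0.000000] = 3.662830; exercise = 2.500000; V(2,1) = max -> 3.662830
  V(2,2) = exp(-r*dt) * [p*0.000000 + (1-p)*0.000000] = 0.000000; exercise = 0.000000; V(2,2) = max -> 0.000000
  V(1,0) = exp(-r*dt) * [p*14.660970 + (1-p)*3.662830] = 8.720874; exercise = 7.935744; V(1,0) = max -> 8.720874
  V(1,1) = exp(-r*dt) * [p*3.662830 + (1-p)*0.000000] = 1.690619; exercise = 0.000000; V(1,1) = max -> 1.690619
  V(0,0) = exp(-r*dt) * [p*8.720874 + (1-p)*1.690619] = 4.927079; exercise = 2.500000; V(0,0) = max -> 4.927079

Answer: Price = V(0,0) = 4.9271


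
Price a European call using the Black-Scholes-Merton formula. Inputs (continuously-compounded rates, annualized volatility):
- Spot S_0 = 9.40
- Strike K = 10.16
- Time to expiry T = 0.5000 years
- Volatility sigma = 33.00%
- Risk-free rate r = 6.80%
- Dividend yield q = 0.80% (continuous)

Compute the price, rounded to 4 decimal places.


d1 = (ln(S/K) + (r - q + 0.5*sigma^2) * T) / (sigma * sqrt(T)) = -0.08795445
d2 = d1 - sigma * sqrt(T) = -0.32129969
exp(-rT) = 0.96657150; exp(-qT) = 0.99600799
C = S_0 * exp(-qT) * N(d1) - K * exp(-rT) * N(d2)
N(d1) = 0.46495644; N(d2) = 0.37399165
C = 9.4000 * 0.99600799 * 0.46495644 - 10.1600 * 0.96657150 * 0.37399165 = 0.6804

Answer: Price = 0.6804


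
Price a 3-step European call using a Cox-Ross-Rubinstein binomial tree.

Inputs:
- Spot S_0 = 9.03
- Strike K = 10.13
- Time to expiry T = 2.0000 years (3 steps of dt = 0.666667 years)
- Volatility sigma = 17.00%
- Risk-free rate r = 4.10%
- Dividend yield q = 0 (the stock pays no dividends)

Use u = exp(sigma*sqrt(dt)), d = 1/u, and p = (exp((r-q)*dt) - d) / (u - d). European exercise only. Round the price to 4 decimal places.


Answer: Price = V(0,0) = 0.6856

Derivation:
dt = T/N = 0.666667
u = exp(sigma*sqrt(dt)) = 1.148899; d = 1/u = 0.870398
p = (exp((r-q)*dt) - d) / (u - d) = 0.564853
Discount per step: exp(-r*dt) = 0.973037
Stock lattice S(k, i) with i counting down-moves:
  k=0: S(0,0) = 9.0300
  k=1: S(1,0) = 10.3746; S(1,1) = 7.8597
  k=2: S(2,0) = 11.9193; S(2,1) = 9.0300; S(2,2) = 6.8411
  k=3: S(3,0) = 13.6941; S(3,1) = 10.3746; S(3,2) = 7.8597; S(3,3) = 5.9545
Terminal payoffs V(N, i) = max(S_T - K, 0):
  V(3,0) = 3.564107; V(3,1) = 0.244561; V(3,2) = 0.000000; V(3,3) = 0.000000
Backward induction: V(k, i) = exp(-r*dt) * [p * V(k+1, i) + (1-p) * V(k+1, i+1)].
  V(2,0) = exp(-r*dt) * [p*3.564107 + (1-p)*0.244561] = 2.062464
  V(2,1) = exp(-r*dt) * [p*0.244561 + (1-p)*0.000000] = 0.134416
  V(2,2) = exp(-r*dt) * [p*0.000000 + (1-p)*0.000000] = 0.000000
  V(1,0) = exp(-r*dt) * [p*2.062464 + (1-p)*0.134416] = 1.190490
  V(1,1) = exp(-r*dt) * [p*0.134416 + (1-p)*0.000000] = 0.073878
  V(0,0) = exp(-r*dt) * [p*1.190490 + (1-p)*0.073878] = 0.685601


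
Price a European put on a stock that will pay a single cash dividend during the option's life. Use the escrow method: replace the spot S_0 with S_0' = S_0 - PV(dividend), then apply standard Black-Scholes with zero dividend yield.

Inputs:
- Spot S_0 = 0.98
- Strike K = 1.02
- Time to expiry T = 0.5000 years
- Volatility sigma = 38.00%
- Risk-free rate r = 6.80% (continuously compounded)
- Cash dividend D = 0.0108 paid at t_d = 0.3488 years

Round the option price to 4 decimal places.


Answer: Price = 0.1129

Derivation:
PV(D) = D * exp(-r * t_d) = 0.0108 * 0.97656067 = 0.01054686
S_0' = S_0 - PV(D) = 0.9800 - 0.01054686 = 0.96945314
d1 = (ln(S_0'/K) + (r + sigma^2/2)*T) / (sigma*sqrt(T)) = 0.07173129
d2 = d1 - sigma*sqrt(T) = -0.19696929
exp(-rT) = 0.96657150
N(-d1) = 0.47140788; N(-d2) = 0.57807422
P = K * exp(-rT) * N(-d2) - S_0' * N(-d1) = 1.0200 * 0.96657150 * 0.57807422 - 0.96945314 * 0.47140788 = 0.1129


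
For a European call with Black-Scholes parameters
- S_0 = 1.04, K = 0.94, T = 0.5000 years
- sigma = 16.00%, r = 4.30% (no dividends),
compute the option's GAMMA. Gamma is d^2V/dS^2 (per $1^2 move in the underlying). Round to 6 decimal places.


Answer: Gamma = 1.770029

Derivation:
d1 = 1.1401753623; d2 = 1.0270382773
phi(d1) = 0.2082661476; exp(-qT) = 1.0000000000; exp(-rT) = 0.9787294775
Gamma = exp(-qT) * phi(d1) / (S * sigma * sqrt(T)) = 1.0000000000 * 0.2082661476 / (1.0400 * 0.1600 * 0.7071067812) = 1.770029


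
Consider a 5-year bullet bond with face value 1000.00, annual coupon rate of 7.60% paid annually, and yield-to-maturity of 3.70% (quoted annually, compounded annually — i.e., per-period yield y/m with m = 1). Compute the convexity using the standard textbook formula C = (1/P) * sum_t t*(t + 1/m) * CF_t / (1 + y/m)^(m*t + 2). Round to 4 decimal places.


Coupon per period c = face * coupon_rate / m = 76.000000
Periods per year m = 1; per-period yield y/m = 0.037000
Number of cashflows N = 5
Cashflows (t years, CF_t, discount factor 1/(1+y/m)^(m*t), PV):
  t = 1.0000: CF_t = 76.000000, DF = 0.964320, PV = 73.288332
  t = 2.0000: CF_t = 76.000000, DF = 0.929913, PV = 70.673415
  t = 3.0000: CF_t = 76.000000, DF = 0.896734, PV = 68.151799
  t = 4.0000: CF_t = 76.000000, DF = 0.864739, PV = 65.720153
  t = 5.0000: CF_t = 1076.000000, DF = 0.833885, PV = 897.260376
Price P = sum_t PV_t = 1175.094075
Convexity numerator sum_t t*(t + 1/m) * CF_t / (1+y/m)^(m*t + 2):
  t = 1.0000: term = 136.303598
  t = 2.0000: term = 394.320919
  t = 3.0000: term = 760.503219
  t = 4.0000: term = 1222.280968
  t = 5.0000: term = 25031.232338
Convexity = (1/P) * sum = 27544.641041 / 1175.094075 = 23.440371

Answer: Convexity = 23.4404


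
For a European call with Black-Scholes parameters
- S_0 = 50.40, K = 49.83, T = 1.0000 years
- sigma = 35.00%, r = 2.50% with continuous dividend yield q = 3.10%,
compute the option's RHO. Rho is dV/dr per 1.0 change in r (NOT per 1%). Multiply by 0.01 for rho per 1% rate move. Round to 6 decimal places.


d1 = 0.1903541794; d2 = -0.1596458206
phi(d1) = 0.3917795813; exp(-qT) = 0.9694755731; exp(-rT) = 0.9753099120
N(d2) = 0.4365800411
Rho = K*T*exp(-rT)*N(d2) = 49.8300 * 1.0000 * 0.9753099120 * 0.4365800411 = 21.217656

Answer: Rho = 21.217656


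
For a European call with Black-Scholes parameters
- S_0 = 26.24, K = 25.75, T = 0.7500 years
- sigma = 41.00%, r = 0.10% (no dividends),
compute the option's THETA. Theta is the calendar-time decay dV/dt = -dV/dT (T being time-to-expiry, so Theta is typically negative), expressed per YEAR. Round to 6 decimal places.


d1 = 0.2327364752; d2 = -0.1223339403
phi(d1) = 0.3882826727; exp(-qT) = 1.0000000000; exp(-rT) = 0.9992502812
Theta = -S*exp(-qT)*phi(d1)*sigma/(2*sqrt(T)) - r*K*exp(-rT)*N(d2) + q*S*exp(-qT)*N(d1)
N(d1) = 0.5920169781; N(d2) = 0.4513172767; sqrt(T) = 0.8660254038
Term 1 = -26.2400 * 1.0000000000 * 0.3882826727 * 0.4100 / (2 * 0.8660254038) = -2.4117654561
Term 2 = -0.0010 * 25.7500 * 0.9992502812 * 0.4513172767 = -0.0116127071
Term 3 = 0 (no dividend yield, q = 0)
Theta = -2.4117654561 + (-0.0116127071) + (0.0000000000) = -2.423378

Answer: Theta = -2.423378


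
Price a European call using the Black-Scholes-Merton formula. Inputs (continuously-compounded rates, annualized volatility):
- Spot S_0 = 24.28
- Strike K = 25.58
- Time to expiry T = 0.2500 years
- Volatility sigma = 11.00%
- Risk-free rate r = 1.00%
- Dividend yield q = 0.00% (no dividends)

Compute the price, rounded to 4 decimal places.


Answer: Price = 0.1367

Derivation:
d1 = (ln(S/K) + (r - q + 0.5*sigma^2) * T) / (sigma * sqrt(T)) = -0.87536964
d2 = d1 - sigma * sqrt(T) = -0.93036964
exp(-rT) = 0.99750312; exp(-qT) = 1.00000000
C = S_0 * exp(-qT) * N(d1) - K * exp(-rT) * N(d2)
N(d1) = 0.19068641; N(d2) = 0.17608987
C = 24.2800 * 1.00000000 * 0.19068641 - 25.5800 * 0.99750312 * 0.17608987 = 0.1367


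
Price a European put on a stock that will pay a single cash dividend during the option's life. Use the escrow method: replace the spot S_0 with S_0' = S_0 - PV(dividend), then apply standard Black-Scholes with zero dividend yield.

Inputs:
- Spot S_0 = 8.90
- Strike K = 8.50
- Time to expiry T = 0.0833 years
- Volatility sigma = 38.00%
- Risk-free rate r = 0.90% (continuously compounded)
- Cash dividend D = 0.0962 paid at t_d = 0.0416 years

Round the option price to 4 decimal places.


PV(D) = D * exp(-r * t_d) = 0.0962 * 0.99962567 = 0.09616399
S_0' = S_0 - PV(D) = 8.9000 - 0.09616399 = 8.80383601
d1 = (ln(S_0'/K) + (r + sigma^2/2)*T) / (sigma*sqrt(T)) = 0.38190547
d2 = d1 - sigma*sqrt(T) = 0.27223086
exp(-rT) = 0.99925058
N(-d1) = 0.35126574; N(-d2) = 0.39272226
P = K * exp(-rT) * N(-d2) - S_0' * N(-d1) = 8.5000 * 0.99925058 * 0.39272226 - 8.80383601 * 0.35126574 = 0.2432

Answer: Price = 0.2432


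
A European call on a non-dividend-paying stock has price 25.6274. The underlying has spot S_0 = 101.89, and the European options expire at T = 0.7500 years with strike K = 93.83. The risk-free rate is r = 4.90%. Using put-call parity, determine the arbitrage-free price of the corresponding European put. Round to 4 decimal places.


Answer: Put price = 14.1817

Derivation:
Put-call parity: C - P = S_0 * exp(-qT) - K * exp(-rT).
S_0 * exp(-qT) = 101.8900 * 1.00000000 = 101.89000000
K * exp(-rT) = 93.8300 * 0.96391708 = 90.44434004
P = C - S*exp(-qT) + K*exp(-rT)
P = 25.6274 - 101.89000000 + 90.44434004 = 14.1817


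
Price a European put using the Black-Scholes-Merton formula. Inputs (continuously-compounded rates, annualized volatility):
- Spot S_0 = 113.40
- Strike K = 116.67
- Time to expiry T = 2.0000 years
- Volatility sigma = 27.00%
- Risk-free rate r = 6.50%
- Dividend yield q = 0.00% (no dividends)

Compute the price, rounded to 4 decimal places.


d1 = (ln(S/K) + (r - q + 0.5*sigma^2) * T) / (sigma * sqrt(T)) = 0.45692704
d2 = d1 - sigma * sqrt(T) = 0.07508938
exp(-rT) = 0.87809543; exp(-qT) = 1.00000000
P = K * exp(-rT) * N(-d2) - S_0 * exp(-qT) * N(-d1)
N(-d1) = 0.32386174; N(-d2) = 0.47007180
P = 116.6700 * 0.87809543 * 0.47007180 - 113.4000 * 1.00000000 * 0.32386174 = 11.4317

Answer: Price = 11.4317


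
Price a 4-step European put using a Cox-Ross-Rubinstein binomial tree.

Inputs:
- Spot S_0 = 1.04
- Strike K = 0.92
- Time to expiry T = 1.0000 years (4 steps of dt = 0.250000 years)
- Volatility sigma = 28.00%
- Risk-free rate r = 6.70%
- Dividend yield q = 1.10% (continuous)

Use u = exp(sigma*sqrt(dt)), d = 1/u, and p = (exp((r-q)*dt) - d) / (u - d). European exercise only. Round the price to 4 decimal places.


dt = T/N = 0.250000
u = exp(sigma*sqrt(dt)) = 1.150274; d = 1/u = 0.869358
p = (exp((r-q)*dt) - d) / (u - d) = 0.515245
Discount per step: exp(-r*dt) = 0.983390
Stock lattice S(k, i) with i counting down-moves:
  k=0: S(0,0) = 1.0400
  k=1: S(1,0) = 1.1963; S(1,1) = 0.9041
  k=2: S(2,0) = 1.3761; S(2,1) = 1.0400; S(2,2) = 0.7860
  k=3: S(3,0) = 1.5828; S(3,1) = 1.1963; S(3,2) = 0.9041; S(3,3) = 0.6833
  k=4: S(4,0) = 1.8207; S(4,1) = 1.3761; S(4,2) = 1.0400; S(4,3) = 0.7860; S(4,4) = 0.5941
Terminal payoffs V(N, i) = max(K - S_T, 0):
  V(4,0) = 0.000000; V(4,1) = 0.000000; V(4,2) = 0.000000; V(4,3) = 0.133985; V(4,4) = 0.325943
Backward induction: V(k, i) = exp(-r*dt) * [p * V(k+1, i) + (1-p) * V(k+1, i+1)].
  V(3,0) = exp(-r*dt) * [p*0.000000 + (1-p)*0.000000] = 0.000000
  V(3,1) = exp(-r*dt) * [p*0.000000 + (1-p)*0.000000] = 0.000000
  V(3,2) = exp(-r*dt) * [p*0.000000 + (1-p)*0.133985] = 0.063871
  V(3,3) = exp(-r*dt) * [p*0.133985 + (1-p)*0.325943] = 0.223266
  V(2,0) = exp(-r*dt) * [p*0.000000 + (1-p)*0.000000] = 0.000000
  V(2,1) = exp(-r*dt) * [p*0.000000 + (1-p)*0.063871] = 0.030448
  V(2,2) = exp(-r*dt) * [p*0.063871 + (1-p)*0.223266] = 0.138794
  V(1,0) = exp(-r*dt) * [p*0.000000 + (1-p)*0.030448] = 0.014514
  V(1,1) = exp(-r*dt) * [p*0.030448 + (1-p)*0.138794] = 0.081591
  V(0,0) = exp(-r*dt) * [p*0.014514 + (1-p)*0.081591] = 0.046249

Answer: Price = V(0,0) = 0.0462
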